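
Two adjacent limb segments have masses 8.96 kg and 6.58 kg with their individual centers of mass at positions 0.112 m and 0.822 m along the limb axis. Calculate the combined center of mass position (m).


COM = (m1*x1 + m2*x2) / (m1 + m2)
COM = (8.96*0.112 + 6.58*0.822) / (8.96 + 6.58)
Numerator = 6.4123
Denominator = 15.5400
COM = 0.4126


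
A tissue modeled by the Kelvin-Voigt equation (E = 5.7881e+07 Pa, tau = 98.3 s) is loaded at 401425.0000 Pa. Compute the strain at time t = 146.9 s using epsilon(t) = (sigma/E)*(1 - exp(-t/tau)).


epsilon(t) = (sigma/E) * (1 - exp(-t/tau))
sigma/E = 401425.0000 / 5.7881e+07 = 0.0069
exp(-t/tau) = exp(-146.9 / 98.3) = 0.2244
epsilon = 0.0069 * (1 - 0.2244)
epsilon = 0.0054


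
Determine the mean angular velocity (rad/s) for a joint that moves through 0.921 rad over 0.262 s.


omega = delta_theta / delta_t
omega = 0.921 / 0.262
omega = 3.5153


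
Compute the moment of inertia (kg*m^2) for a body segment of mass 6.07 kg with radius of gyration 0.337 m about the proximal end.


I = m * k^2
I = 6.07 * 0.337^2
k^2 = 0.1136
I = 0.6894


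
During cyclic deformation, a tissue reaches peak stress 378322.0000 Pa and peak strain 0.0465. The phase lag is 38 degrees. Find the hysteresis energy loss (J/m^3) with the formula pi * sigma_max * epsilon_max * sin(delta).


E_loss = pi * sigma_max * epsilon_max * sin(delta)
delta = 38 deg = 0.6632 rad
sin(delta) = 0.6157
E_loss = pi * 378322.0000 * 0.0465 * 0.6157
E_loss = 34025.6477


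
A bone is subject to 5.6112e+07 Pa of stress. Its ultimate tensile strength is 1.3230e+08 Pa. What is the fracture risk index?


FRI = applied / ultimate
FRI = 5.6112e+07 / 1.3230e+08
FRI = 0.4241


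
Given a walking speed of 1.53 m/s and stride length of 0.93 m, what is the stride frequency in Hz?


f = v / stride_length
f = 1.53 / 0.93
f = 1.6452


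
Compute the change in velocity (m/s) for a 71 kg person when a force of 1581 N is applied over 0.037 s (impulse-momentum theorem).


J = F * dt = 1581 * 0.037 = 58.4970 N*s
delta_v = J / m
delta_v = 58.4970 / 71
delta_v = 0.8239


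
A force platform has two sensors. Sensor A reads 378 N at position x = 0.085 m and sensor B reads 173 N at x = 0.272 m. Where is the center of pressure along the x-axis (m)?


COP_x = (F1*x1 + F2*x2) / (F1 + F2)
COP_x = (378*0.085 + 173*0.272) / (378 + 173)
Numerator = 79.1860
Denominator = 551
COP_x = 0.1437


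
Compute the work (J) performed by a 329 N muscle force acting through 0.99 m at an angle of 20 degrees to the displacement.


W = F * d * cos(theta)
theta = 20 deg = 0.3491 rad
cos(theta) = 0.9397
W = 329 * 0.99 * 0.9397
W = 306.0673


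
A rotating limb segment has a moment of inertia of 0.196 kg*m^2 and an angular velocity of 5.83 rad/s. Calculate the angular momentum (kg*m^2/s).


L = I * omega
L = 0.196 * 5.83
L = 1.1427


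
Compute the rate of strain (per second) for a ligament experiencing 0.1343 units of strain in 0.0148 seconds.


strain_rate = delta_strain / delta_t
strain_rate = 0.1343 / 0.0148
strain_rate = 9.0743


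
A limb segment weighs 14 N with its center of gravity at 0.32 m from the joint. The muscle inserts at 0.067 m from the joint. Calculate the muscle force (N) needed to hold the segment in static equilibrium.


F_muscle = W * d_load / d_muscle
F_muscle = 14 * 0.32 / 0.067
Numerator = 4.4800
F_muscle = 66.8657


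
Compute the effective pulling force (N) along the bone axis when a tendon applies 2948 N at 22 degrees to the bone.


F_eff = F_tendon * cos(theta)
theta = 22 deg = 0.3840 rad
cos(theta) = 0.9272
F_eff = 2948 * 0.9272
F_eff = 2733.3380


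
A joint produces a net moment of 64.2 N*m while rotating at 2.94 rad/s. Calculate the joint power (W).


P = M * omega
P = 64.2 * 2.94
P = 188.7480


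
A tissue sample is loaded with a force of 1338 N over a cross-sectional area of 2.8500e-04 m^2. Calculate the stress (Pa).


stress = F / A
stress = 1338 / 2.8500e-04
stress = 4.6947e+06


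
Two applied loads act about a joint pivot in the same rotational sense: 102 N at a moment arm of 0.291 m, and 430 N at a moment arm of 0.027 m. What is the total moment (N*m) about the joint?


M = F1 * d1 + F2 * d2
M = 102 * 0.291 + 430 * 0.027
M = 29.6820 + 11.6100
M = 41.2920


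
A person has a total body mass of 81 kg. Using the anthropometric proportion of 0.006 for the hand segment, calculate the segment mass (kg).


m_segment = body_mass * fraction
m_segment = 81 * 0.006
m_segment = 0.4860


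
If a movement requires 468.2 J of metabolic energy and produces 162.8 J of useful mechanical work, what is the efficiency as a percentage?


eta = (W_mech / E_meta) * 100
eta = (162.8 / 468.2) * 100
ratio = 0.3477
eta = 34.7715


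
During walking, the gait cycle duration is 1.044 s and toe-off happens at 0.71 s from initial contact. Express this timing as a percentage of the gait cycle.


pct = (event_time / cycle_time) * 100
pct = (0.71 / 1.044) * 100
ratio = 0.6801
pct = 68.0077


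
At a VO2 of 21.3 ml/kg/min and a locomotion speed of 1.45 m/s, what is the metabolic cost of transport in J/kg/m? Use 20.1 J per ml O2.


Power per kg = VO2 * 20.1 / 60
Power per kg = 21.3 * 20.1 / 60 = 7.1355 W/kg
Cost = power_per_kg / speed
Cost = 7.1355 / 1.45
Cost = 4.9210


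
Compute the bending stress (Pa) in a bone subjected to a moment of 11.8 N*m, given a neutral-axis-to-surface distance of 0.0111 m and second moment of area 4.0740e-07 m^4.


sigma = M * c / I
sigma = 11.8 * 0.0111 / 4.0740e-07
M * c = 0.1310
sigma = 321502.2091


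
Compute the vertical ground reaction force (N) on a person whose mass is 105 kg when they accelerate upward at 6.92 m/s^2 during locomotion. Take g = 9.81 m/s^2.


GRF = m * (g + a)
GRF = 105 * (9.81 + 6.92)
GRF = 105 * 16.7300
GRF = 1756.6500


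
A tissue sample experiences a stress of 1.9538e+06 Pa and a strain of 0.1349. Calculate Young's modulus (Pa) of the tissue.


E = stress / strain
E = 1.9538e+06 / 0.1349
E = 1.4483e+07


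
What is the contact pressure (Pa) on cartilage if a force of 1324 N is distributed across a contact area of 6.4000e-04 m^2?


P = F / A
P = 1324 / 6.4000e-04
P = 2.0687e+06


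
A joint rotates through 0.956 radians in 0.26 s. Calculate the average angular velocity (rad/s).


omega = delta_theta / delta_t
omega = 0.956 / 0.26
omega = 3.6769


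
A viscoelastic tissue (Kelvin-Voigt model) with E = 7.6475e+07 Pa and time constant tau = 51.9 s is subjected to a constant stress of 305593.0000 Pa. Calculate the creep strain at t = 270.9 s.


epsilon(t) = (sigma/E) * (1 - exp(-t/tau))
sigma/E = 305593.0000 / 7.6475e+07 = 0.0040
exp(-t/tau) = exp(-270.9 / 51.9) = 0.0054
epsilon = 0.0040 * (1 - 0.0054)
epsilon = 0.0040


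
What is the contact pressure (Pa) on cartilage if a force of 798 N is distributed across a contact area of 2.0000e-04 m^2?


P = F / A
P = 798 / 2.0000e-04
P = 3.9900e+06


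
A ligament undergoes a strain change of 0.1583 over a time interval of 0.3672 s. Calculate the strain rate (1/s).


strain_rate = delta_strain / delta_t
strain_rate = 0.1583 / 0.3672
strain_rate = 0.4311


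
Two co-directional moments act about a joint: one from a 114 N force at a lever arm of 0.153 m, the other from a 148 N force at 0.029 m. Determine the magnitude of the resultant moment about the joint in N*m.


M = F1 * d1 + F2 * d2
M = 114 * 0.153 + 148 * 0.029
M = 17.4420 + 4.2920
M = 21.7340


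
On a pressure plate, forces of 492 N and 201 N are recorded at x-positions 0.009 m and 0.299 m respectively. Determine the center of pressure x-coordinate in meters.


COP_x = (F1*x1 + F2*x2) / (F1 + F2)
COP_x = (492*0.009 + 201*0.299) / (492 + 201)
Numerator = 64.5270
Denominator = 693
COP_x = 0.0931


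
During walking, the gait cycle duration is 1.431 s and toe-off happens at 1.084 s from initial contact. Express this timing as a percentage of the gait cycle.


pct = (event_time / cycle_time) * 100
pct = (1.084 / 1.431) * 100
ratio = 0.7575
pct = 75.7512


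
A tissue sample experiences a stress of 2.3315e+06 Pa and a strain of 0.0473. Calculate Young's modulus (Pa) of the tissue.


E = stress / strain
E = 2.3315e+06 / 0.0473
E = 4.9292e+07


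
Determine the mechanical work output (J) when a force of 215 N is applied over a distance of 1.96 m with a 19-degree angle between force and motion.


W = F * d * cos(theta)
theta = 19 deg = 0.3316 rad
cos(theta) = 0.9455
W = 215 * 1.96 * 0.9455
W = 398.4415


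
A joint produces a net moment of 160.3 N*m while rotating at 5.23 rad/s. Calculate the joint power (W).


P = M * omega
P = 160.3 * 5.23
P = 838.3690


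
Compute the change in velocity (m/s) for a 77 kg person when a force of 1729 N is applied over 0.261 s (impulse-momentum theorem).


J = F * dt = 1729 * 0.261 = 451.2690 N*s
delta_v = J / m
delta_v = 451.2690 / 77
delta_v = 5.8606


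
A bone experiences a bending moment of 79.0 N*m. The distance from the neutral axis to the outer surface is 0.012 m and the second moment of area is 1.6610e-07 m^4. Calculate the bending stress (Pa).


sigma = M * c / I
sigma = 79.0 * 0.012 / 1.6610e-07
M * c = 0.9480
sigma = 5.7074e+06


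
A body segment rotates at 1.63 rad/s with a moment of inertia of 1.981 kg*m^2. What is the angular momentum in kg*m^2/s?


L = I * omega
L = 1.981 * 1.63
L = 3.2290


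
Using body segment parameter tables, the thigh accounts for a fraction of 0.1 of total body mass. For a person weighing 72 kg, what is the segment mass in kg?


m_segment = body_mass * fraction
m_segment = 72 * 0.1
m_segment = 7.2000


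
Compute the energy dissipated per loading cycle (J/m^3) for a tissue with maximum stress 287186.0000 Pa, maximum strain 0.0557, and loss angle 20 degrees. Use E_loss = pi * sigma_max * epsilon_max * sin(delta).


E_loss = pi * sigma_max * epsilon_max * sin(delta)
delta = 20 deg = 0.3491 rad
sin(delta) = 0.3420
E_loss = pi * 287186.0000 * 0.0557 * 0.3420
E_loss = 17187.7891


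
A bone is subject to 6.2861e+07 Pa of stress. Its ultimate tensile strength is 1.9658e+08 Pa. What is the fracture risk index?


FRI = applied / ultimate
FRI = 6.2861e+07 / 1.9658e+08
FRI = 0.3198


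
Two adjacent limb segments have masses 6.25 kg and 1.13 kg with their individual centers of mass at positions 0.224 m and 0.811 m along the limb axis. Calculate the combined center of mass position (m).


COM = (m1*x1 + m2*x2) / (m1 + m2)
COM = (6.25*0.224 + 1.13*0.811) / (6.25 + 1.13)
Numerator = 2.3164
Denominator = 7.3800
COM = 0.3139


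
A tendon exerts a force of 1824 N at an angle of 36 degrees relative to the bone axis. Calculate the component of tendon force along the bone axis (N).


F_eff = F_tendon * cos(theta)
theta = 36 deg = 0.6283 rad
cos(theta) = 0.8090
F_eff = 1824 * 0.8090
F_eff = 1475.6470


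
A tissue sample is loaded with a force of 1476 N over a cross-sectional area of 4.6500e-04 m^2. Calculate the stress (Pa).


stress = F / A
stress = 1476 / 4.6500e-04
stress = 3.1742e+06


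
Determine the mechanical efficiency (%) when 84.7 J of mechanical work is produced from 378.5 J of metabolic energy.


eta = (W_mech / E_meta) * 100
eta = (84.7 / 378.5) * 100
ratio = 0.2238
eta = 22.3778


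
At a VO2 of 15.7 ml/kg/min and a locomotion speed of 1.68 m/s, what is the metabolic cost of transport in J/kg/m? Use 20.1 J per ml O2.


Power per kg = VO2 * 20.1 / 60
Power per kg = 15.7 * 20.1 / 60 = 5.2595 W/kg
Cost = power_per_kg / speed
Cost = 5.2595 / 1.68
Cost = 3.1307


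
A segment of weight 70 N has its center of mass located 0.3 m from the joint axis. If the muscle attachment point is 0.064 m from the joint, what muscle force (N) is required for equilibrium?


F_muscle = W * d_load / d_muscle
F_muscle = 70 * 0.3 / 0.064
Numerator = 21.0000
F_muscle = 328.1250


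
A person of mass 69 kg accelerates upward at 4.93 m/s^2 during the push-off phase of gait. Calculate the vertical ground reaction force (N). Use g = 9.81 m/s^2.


GRF = m * (g + a)
GRF = 69 * (9.81 + 4.93)
GRF = 69 * 14.7400
GRF = 1017.0600


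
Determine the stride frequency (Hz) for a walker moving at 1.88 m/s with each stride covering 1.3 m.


f = v / stride_length
f = 1.88 / 1.3
f = 1.4462


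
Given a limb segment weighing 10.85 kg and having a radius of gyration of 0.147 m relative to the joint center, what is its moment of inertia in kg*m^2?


I = m * k^2
I = 10.85 * 0.147^2
k^2 = 0.0216
I = 0.2345


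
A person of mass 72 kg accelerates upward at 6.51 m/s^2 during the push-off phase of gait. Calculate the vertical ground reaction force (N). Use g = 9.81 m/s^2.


GRF = m * (g + a)
GRF = 72 * (9.81 + 6.51)
GRF = 72 * 16.3200
GRF = 1175.0400


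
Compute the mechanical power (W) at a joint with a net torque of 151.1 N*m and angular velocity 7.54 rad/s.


P = M * omega
P = 151.1 * 7.54
P = 1139.2940


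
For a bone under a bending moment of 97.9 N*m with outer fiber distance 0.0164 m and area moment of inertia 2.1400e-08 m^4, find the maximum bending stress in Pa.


sigma = M * c / I
sigma = 97.9 * 0.0164 / 2.1400e-08
M * c = 1.6056
sigma = 7.5026e+07


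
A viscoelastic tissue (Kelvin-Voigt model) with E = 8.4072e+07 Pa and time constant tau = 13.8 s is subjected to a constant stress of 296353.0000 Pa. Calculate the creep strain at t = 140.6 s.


epsilon(t) = (sigma/E) * (1 - exp(-t/tau))
sigma/E = 296353.0000 / 8.4072e+07 = 0.0035
exp(-t/tau) = exp(-140.6 / 13.8) = 3.7604e-05
epsilon = 0.0035 * (1 - 3.7604e-05)
epsilon = 0.0035


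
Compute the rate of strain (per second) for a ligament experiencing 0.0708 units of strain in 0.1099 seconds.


strain_rate = delta_strain / delta_t
strain_rate = 0.0708 / 0.1099
strain_rate = 0.6442


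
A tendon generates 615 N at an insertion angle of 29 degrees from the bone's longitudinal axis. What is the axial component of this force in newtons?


F_eff = F_tendon * cos(theta)
theta = 29 deg = 0.5061 rad
cos(theta) = 0.8746
F_eff = 615 * 0.8746
F_eff = 537.8911


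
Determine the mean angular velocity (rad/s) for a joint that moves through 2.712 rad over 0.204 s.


omega = delta_theta / delta_t
omega = 2.712 / 0.204
omega = 13.2941


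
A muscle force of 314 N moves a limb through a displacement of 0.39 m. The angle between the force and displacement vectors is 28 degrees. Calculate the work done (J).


W = F * d * cos(theta)
theta = 28 deg = 0.4887 rad
cos(theta) = 0.8829
W = 314 * 0.39 * 0.8829
W = 108.1258


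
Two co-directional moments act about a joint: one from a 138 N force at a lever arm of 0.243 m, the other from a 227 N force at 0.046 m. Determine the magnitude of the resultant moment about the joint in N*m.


M = F1 * d1 + F2 * d2
M = 138 * 0.243 + 227 * 0.046
M = 33.5340 + 10.4420
M = 43.9760


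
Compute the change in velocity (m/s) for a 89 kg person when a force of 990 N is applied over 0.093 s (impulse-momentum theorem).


J = F * dt = 990 * 0.093 = 92.0700 N*s
delta_v = J / m
delta_v = 92.0700 / 89
delta_v = 1.0345


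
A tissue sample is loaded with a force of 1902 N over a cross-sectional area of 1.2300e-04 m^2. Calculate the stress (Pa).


stress = F / A
stress = 1902 / 1.2300e-04
stress = 1.5463e+07


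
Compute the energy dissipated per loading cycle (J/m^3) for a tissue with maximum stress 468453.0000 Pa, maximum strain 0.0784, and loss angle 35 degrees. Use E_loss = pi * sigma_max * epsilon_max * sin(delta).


E_loss = pi * sigma_max * epsilon_max * sin(delta)
delta = 35 deg = 0.6109 rad
sin(delta) = 0.5736
E_loss = pi * 468453.0000 * 0.0784 * 0.5736
E_loss = 66179.4664


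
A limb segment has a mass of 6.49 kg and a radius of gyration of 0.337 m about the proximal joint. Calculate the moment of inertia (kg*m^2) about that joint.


I = m * k^2
I = 6.49 * 0.337^2
k^2 = 0.1136
I = 0.7371


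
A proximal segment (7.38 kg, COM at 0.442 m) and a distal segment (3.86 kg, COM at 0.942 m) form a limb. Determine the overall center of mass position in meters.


COM = (m1*x1 + m2*x2) / (m1 + m2)
COM = (7.38*0.442 + 3.86*0.942) / (7.38 + 3.86)
Numerator = 6.8981
Denominator = 11.2400
COM = 0.6137


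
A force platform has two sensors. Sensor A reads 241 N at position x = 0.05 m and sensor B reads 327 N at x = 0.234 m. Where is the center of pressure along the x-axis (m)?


COP_x = (F1*x1 + F2*x2) / (F1 + F2)
COP_x = (241*0.05 + 327*0.234) / (241 + 327)
Numerator = 88.5680
Denominator = 568
COP_x = 0.1559


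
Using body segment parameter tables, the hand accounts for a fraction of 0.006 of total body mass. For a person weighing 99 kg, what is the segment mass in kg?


m_segment = body_mass * fraction
m_segment = 99 * 0.006
m_segment = 0.5940


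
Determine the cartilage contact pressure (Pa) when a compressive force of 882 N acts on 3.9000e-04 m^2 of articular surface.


P = F / A
P = 882 / 3.9000e-04
P = 2.2615e+06


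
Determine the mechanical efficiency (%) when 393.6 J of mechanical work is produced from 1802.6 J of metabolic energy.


eta = (W_mech / E_meta) * 100
eta = (393.6 / 1802.6) * 100
ratio = 0.2184
eta = 21.8351


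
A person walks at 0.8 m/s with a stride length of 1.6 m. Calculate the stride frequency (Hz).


f = v / stride_length
f = 0.8 / 1.6
f = 0.5000


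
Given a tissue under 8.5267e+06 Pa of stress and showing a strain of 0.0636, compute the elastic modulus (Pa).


E = stress / strain
E = 8.5267e+06 / 0.0636
E = 1.3407e+08


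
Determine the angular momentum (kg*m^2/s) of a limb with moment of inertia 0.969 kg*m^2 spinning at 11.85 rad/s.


L = I * omega
L = 0.969 * 11.85
L = 11.4826


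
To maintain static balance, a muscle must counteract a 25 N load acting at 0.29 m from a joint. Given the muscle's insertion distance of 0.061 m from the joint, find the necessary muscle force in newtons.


F_muscle = W * d_load / d_muscle
F_muscle = 25 * 0.29 / 0.061
Numerator = 7.2500
F_muscle = 118.8525


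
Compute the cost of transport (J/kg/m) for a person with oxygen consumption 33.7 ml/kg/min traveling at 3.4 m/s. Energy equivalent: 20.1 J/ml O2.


Power per kg = VO2 * 20.1 / 60
Power per kg = 33.7 * 20.1 / 60 = 11.2895 W/kg
Cost = power_per_kg / speed
Cost = 11.2895 / 3.4
Cost = 3.3204


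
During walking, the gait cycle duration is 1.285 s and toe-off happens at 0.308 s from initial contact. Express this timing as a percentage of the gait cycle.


pct = (event_time / cycle_time) * 100
pct = (0.308 / 1.285) * 100
ratio = 0.2397
pct = 23.9689


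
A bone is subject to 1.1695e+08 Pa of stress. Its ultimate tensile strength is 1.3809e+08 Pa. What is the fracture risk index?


FRI = applied / ultimate
FRI = 1.1695e+08 / 1.3809e+08
FRI = 0.8469


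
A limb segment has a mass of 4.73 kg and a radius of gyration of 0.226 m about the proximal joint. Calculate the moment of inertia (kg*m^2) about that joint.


I = m * k^2
I = 4.73 * 0.226^2
k^2 = 0.0511
I = 0.2416


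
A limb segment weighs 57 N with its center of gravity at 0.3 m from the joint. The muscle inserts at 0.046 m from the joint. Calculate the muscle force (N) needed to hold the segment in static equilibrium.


F_muscle = W * d_load / d_muscle
F_muscle = 57 * 0.3 / 0.046
Numerator = 17.1000
F_muscle = 371.7391


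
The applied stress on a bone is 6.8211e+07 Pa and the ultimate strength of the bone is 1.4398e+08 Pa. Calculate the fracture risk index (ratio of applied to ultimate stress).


FRI = applied / ultimate
FRI = 6.8211e+07 / 1.4398e+08
FRI = 0.4738


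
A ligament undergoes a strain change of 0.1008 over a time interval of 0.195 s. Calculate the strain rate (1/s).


strain_rate = delta_strain / delta_t
strain_rate = 0.1008 / 0.195
strain_rate = 0.5169


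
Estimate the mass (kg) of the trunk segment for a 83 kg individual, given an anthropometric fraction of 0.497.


m_segment = body_mass * fraction
m_segment = 83 * 0.497
m_segment = 41.2510


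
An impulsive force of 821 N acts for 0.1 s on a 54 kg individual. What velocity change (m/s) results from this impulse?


J = F * dt = 821 * 0.1 = 82.1000 N*s
delta_v = J / m
delta_v = 82.1000 / 54
delta_v = 1.5204


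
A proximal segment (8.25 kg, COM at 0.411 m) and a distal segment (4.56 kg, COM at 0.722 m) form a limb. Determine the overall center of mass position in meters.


COM = (m1*x1 + m2*x2) / (m1 + m2)
COM = (8.25*0.411 + 4.56*0.722) / (8.25 + 4.56)
Numerator = 6.6831
Denominator = 12.8100
COM = 0.5217


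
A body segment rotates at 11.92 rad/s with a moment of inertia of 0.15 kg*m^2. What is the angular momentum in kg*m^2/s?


L = I * omega
L = 0.15 * 11.92
L = 1.7880


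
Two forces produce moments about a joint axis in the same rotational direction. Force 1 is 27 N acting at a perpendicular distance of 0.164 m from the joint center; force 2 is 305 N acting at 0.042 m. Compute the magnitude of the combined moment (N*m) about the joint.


M = F1 * d1 + F2 * d2
M = 27 * 0.164 + 305 * 0.042
M = 4.4280 + 12.8100
M = 17.2380


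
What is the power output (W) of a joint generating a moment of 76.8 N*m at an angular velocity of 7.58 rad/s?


P = M * omega
P = 76.8 * 7.58
P = 582.1440


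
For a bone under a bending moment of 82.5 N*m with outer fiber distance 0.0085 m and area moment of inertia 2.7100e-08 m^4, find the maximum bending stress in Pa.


sigma = M * c / I
sigma = 82.5 * 0.0085 / 2.7100e-08
M * c = 0.7013
sigma = 2.5876e+07


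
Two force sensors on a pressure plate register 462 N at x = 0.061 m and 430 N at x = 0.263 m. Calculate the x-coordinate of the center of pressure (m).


COP_x = (F1*x1 + F2*x2) / (F1 + F2)
COP_x = (462*0.061 + 430*0.263) / (462 + 430)
Numerator = 141.2720
Denominator = 892
COP_x = 0.1584


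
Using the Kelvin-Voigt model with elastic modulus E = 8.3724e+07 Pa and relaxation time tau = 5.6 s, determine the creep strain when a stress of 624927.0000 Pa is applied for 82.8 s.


epsilon(t) = (sigma/E) * (1 - exp(-t/tau))
sigma/E = 624927.0000 / 8.3724e+07 = 0.0075
exp(-t/tau) = exp(-82.8 / 5.6) = 3.7901e-07
epsilon = 0.0075 * (1 - 3.7901e-07)
epsilon = 0.0075


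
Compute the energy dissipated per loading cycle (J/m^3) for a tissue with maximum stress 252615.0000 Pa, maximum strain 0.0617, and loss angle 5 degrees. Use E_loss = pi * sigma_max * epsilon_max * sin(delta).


E_loss = pi * sigma_max * epsilon_max * sin(delta)
delta = 5 deg = 0.0873 rad
sin(delta) = 0.0872
E_loss = pi * 252615.0000 * 0.0617 * 0.0872
E_loss = 4267.6636


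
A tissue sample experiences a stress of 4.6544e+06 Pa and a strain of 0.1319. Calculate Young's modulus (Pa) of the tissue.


E = stress / strain
E = 4.6544e+06 / 0.1319
E = 3.5287e+07


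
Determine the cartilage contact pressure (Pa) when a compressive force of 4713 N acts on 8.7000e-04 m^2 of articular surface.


P = F / A
P = 4713 / 8.7000e-04
P = 5.4172e+06


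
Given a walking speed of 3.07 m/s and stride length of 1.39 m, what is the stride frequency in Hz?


f = v / stride_length
f = 3.07 / 1.39
f = 2.2086


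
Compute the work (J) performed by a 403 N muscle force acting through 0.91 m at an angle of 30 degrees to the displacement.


W = F * d * cos(theta)
theta = 30 deg = 0.5236 rad
cos(theta) = 0.8660
W = 403 * 0.91 * 0.8660
W = 317.5975


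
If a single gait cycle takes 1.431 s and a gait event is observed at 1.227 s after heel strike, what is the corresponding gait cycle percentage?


pct = (event_time / cycle_time) * 100
pct = (1.227 / 1.431) * 100
ratio = 0.8574
pct = 85.7442


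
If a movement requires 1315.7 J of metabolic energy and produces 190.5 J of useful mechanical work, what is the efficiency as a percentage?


eta = (W_mech / E_meta) * 100
eta = (190.5 / 1315.7) * 100
ratio = 0.1448
eta = 14.4790


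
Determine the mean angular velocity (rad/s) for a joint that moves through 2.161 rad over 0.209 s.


omega = delta_theta / delta_t
omega = 2.161 / 0.209
omega = 10.3397


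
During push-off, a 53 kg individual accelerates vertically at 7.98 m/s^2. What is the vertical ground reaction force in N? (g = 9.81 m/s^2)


GRF = m * (g + a)
GRF = 53 * (9.81 + 7.98)
GRF = 53 * 17.7900
GRF = 942.8700


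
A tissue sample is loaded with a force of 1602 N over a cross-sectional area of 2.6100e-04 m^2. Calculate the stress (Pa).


stress = F / A
stress = 1602 / 2.6100e-04
stress = 6.1379e+06


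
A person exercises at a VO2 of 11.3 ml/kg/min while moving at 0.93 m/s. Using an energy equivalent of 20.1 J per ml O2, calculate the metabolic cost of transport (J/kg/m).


Power per kg = VO2 * 20.1 / 60
Power per kg = 11.3 * 20.1 / 60 = 3.7855 W/kg
Cost = power_per_kg / speed
Cost = 3.7855 / 0.93
Cost = 4.0704


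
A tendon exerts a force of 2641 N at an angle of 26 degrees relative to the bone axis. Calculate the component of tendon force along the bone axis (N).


F_eff = F_tendon * cos(theta)
theta = 26 deg = 0.4538 rad
cos(theta) = 0.8988
F_eff = 2641 * 0.8988
F_eff = 2373.7151


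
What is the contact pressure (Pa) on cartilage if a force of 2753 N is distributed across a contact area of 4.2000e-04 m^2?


P = F / A
P = 2753 / 4.2000e-04
P = 6.5548e+06


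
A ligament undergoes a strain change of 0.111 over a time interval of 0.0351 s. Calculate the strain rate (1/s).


strain_rate = delta_strain / delta_t
strain_rate = 0.111 / 0.0351
strain_rate = 3.1624


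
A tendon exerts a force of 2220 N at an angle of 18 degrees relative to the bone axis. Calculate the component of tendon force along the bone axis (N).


F_eff = F_tendon * cos(theta)
theta = 18 deg = 0.3142 rad
cos(theta) = 0.9511
F_eff = 2220 * 0.9511
F_eff = 2111.3455


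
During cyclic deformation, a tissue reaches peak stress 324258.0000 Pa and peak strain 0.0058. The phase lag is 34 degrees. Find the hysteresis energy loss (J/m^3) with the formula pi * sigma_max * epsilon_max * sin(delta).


E_loss = pi * sigma_max * epsilon_max * sin(delta)
delta = 34 deg = 0.5934 rad
sin(delta) = 0.5592
E_loss = pi * 324258.0000 * 0.0058 * 0.5592
E_loss = 3303.9253


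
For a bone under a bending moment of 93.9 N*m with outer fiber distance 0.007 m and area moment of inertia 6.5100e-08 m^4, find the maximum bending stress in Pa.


sigma = M * c / I
sigma = 93.9 * 0.007 / 6.5100e-08
M * c = 0.6573
sigma = 1.0097e+07


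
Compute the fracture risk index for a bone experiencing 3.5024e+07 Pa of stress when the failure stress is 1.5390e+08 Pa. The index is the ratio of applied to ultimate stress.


FRI = applied / ultimate
FRI = 3.5024e+07 / 1.5390e+08
FRI = 0.2276


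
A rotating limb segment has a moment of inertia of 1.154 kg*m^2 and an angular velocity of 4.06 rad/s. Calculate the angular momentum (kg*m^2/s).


L = I * omega
L = 1.154 * 4.06
L = 4.6852


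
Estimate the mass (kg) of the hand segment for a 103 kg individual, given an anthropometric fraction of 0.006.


m_segment = body_mass * fraction
m_segment = 103 * 0.006
m_segment = 0.6180


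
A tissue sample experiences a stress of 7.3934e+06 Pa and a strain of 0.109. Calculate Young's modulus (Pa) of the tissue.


E = stress / strain
E = 7.3934e+06 / 0.109
E = 6.7829e+07


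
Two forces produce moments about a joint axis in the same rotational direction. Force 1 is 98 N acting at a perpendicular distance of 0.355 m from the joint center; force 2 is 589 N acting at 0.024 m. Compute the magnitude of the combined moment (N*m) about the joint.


M = F1 * d1 + F2 * d2
M = 98 * 0.355 + 589 * 0.024
M = 34.7900 + 14.1360
M = 48.9260


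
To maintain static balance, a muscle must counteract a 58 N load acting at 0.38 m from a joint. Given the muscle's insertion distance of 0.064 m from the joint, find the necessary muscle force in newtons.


F_muscle = W * d_load / d_muscle
F_muscle = 58 * 0.38 / 0.064
Numerator = 22.0400
F_muscle = 344.3750


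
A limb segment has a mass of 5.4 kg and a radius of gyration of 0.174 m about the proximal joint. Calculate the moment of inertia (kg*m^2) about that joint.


I = m * k^2
I = 5.4 * 0.174^2
k^2 = 0.0303
I = 0.1635


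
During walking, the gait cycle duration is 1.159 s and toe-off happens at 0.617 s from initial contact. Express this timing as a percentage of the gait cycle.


pct = (event_time / cycle_time) * 100
pct = (0.617 / 1.159) * 100
ratio = 0.5324
pct = 53.2355


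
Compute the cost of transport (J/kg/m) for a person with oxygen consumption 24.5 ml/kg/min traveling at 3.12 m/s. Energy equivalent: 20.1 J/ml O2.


Power per kg = VO2 * 20.1 / 60
Power per kg = 24.5 * 20.1 / 60 = 8.2075 W/kg
Cost = power_per_kg / speed
Cost = 8.2075 / 3.12
Cost = 2.6306


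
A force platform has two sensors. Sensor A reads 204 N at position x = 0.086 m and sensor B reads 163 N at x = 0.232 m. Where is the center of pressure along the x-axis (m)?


COP_x = (F1*x1 + F2*x2) / (F1 + F2)
COP_x = (204*0.086 + 163*0.232) / (204 + 163)
Numerator = 55.3600
Denominator = 367
COP_x = 0.1508


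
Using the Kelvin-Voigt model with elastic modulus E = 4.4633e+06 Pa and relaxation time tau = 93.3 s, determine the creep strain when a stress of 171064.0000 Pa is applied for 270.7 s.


epsilon(t) = (sigma/E) * (1 - exp(-t/tau))
sigma/E = 171064.0000 / 4.4633e+06 = 0.0383
exp(-t/tau) = exp(-270.7 / 93.3) = 0.0549
epsilon = 0.0383 * (1 - 0.0549)
epsilon = 0.0362


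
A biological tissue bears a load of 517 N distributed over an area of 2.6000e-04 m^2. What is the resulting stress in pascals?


stress = F / A
stress = 517 / 2.6000e-04
stress = 1.9885e+06


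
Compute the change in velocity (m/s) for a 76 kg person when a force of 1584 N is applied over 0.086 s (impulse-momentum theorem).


J = F * dt = 1584 * 0.086 = 136.2240 N*s
delta_v = J / m
delta_v = 136.2240 / 76
delta_v = 1.7924


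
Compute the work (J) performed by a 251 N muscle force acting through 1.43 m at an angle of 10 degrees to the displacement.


W = F * d * cos(theta)
theta = 10 deg = 0.1745 rad
cos(theta) = 0.9848
W = 251 * 1.43 * 0.9848
W = 353.4770


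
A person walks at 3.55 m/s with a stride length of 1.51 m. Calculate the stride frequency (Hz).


f = v / stride_length
f = 3.55 / 1.51
f = 2.3510


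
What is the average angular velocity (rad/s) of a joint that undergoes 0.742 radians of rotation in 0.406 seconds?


omega = delta_theta / delta_t
omega = 0.742 / 0.406
omega = 1.8276


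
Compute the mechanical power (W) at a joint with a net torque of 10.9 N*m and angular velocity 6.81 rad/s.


P = M * omega
P = 10.9 * 6.81
P = 74.2290


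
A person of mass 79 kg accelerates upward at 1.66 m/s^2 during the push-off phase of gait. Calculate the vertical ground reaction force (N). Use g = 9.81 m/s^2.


GRF = m * (g + a)
GRF = 79 * (9.81 + 1.66)
GRF = 79 * 11.4700
GRF = 906.1300


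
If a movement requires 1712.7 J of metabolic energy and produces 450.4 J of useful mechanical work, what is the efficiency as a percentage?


eta = (W_mech / E_meta) * 100
eta = (450.4 / 1712.7) * 100
ratio = 0.2630
eta = 26.2977


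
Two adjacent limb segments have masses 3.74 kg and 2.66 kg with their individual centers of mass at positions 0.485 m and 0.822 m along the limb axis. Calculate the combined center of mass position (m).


COM = (m1*x1 + m2*x2) / (m1 + m2)
COM = (3.74*0.485 + 2.66*0.822) / (3.74 + 2.66)
Numerator = 4.0004
Denominator = 6.4000
COM = 0.6251


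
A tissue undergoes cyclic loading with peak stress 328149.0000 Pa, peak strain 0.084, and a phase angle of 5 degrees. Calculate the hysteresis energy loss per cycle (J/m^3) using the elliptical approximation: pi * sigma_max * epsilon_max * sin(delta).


E_loss = pi * sigma_max * epsilon_max * sin(delta)
delta = 5 deg = 0.0873 rad
sin(delta) = 0.0872
E_loss = pi * 328149.0000 * 0.084 * 0.0872
E_loss = 7547.3806


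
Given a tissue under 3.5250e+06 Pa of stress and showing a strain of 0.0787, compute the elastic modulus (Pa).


E = stress / strain
E = 3.5250e+06 / 0.0787
E = 4.4790e+07


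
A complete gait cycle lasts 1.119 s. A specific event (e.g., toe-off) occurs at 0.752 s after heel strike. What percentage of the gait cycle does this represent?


pct = (event_time / cycle_time) * 100
pct = (0.752 / 1.119) * 100
ratio = 0.6720
pct = 67.2029


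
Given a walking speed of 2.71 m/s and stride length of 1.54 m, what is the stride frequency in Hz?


f = v / stride_length
f = 2.71 / 1.54
f = 1.7597


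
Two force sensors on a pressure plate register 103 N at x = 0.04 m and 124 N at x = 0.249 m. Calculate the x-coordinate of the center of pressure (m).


COP_x = (F1*x1 + F2*x2) / (F1 + F2)
COP_x = (103*0.04 + 124*0.249) / (103 + 124)
Numerator = 34.9960
Denominator = 227
COP_x = 0.1542


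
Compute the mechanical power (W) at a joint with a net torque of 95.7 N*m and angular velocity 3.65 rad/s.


P = M * omega
P = 95.7 * 3.65
P = 349.3050


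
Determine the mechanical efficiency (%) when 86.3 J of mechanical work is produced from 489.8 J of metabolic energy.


eta = (W_mech / E_meta) * 100
eta = (86.3 / 489.8) * 100
ratio = 0.1762
eta = 17.6194


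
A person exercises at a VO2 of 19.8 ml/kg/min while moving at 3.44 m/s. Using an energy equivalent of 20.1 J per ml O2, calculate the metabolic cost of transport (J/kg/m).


Power per kg = VO2 * 20.1 / 60
Power per kg = 19.8 * 20.1 / 60 = 6.6330 W/kg
Cost = power_per_kg / speed
Cost = 6.6330 / 3.44
Cost = 1.9282


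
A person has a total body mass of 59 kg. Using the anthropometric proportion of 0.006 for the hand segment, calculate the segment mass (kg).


m_segment = body_mass * fraction
m_segment = 59 * 0.006
m_segment = 0.3540


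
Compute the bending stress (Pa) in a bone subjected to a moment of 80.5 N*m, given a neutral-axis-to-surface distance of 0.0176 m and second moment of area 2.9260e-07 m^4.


sigma = M * c / I
sigma = 80.5 * 0.0176 / 2.9260e-07
M * c = 1.4168
sigma = 4.8421e+06


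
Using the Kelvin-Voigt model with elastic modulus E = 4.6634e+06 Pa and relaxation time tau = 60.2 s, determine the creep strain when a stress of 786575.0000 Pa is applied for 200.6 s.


epsilon(t) = (sigma/E) * (1 - exp(-t/tau))
sigma/E = 786575.0000 / 4.6634e+06 = 0.1687
exp(-t/tau) = exp(-200.6 / 60.2) = 0.0357
epsilon = 0.1687 * (1 - 0.0357)
epsilon = 0.1626


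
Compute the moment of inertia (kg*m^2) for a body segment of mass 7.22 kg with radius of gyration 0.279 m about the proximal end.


I = m * k^2
I = 7.22 * 0.279^2
k^2 = 0.0778
I = 0.5620


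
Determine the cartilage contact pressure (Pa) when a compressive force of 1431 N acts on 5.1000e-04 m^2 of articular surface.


P = F / A
P = 1431 / 5.1000e-04
P = 2.8059e+06


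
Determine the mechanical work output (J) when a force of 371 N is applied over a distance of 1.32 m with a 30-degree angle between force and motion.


W = F * d * cos(theta)
theta = 30 deg = 0.5236 rad
cos(theta) = 0.8660
W = 371 * 1.32 * 0.8660
W = 424.1100


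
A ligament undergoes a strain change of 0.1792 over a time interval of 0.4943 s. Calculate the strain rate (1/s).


strain_rate = delta_strain / delta_t
strain_rate = 0.1792 / 0.4943
strain_rate = 0.3625


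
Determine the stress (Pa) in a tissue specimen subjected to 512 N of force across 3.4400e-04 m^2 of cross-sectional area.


stress = F / A
stress = 512 / 3.4400e-04
stress = 1.4884e+06


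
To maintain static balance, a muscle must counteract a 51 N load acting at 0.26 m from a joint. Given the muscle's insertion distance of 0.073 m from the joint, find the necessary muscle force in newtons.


F_muscle = W * d_load / d_muscle
F_muscle = 51 * 0.26 / 0.073
Numerator = 13.2600
F_muscle = 181.6438


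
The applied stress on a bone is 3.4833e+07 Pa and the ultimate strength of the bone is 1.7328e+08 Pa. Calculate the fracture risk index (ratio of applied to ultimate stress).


FRI = applied / ultimate
FRI = 3.4833e+07 / 1.7328e+08
FRI = 0.2010


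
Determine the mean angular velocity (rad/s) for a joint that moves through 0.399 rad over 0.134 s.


omega = delta_theta / delta_t
omega = 0.399 / 0.134
omega = 2.9776


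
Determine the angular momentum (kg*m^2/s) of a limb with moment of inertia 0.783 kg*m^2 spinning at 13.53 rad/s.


L = I * omega
L = 0.783 * 13.53
L = 10.5940


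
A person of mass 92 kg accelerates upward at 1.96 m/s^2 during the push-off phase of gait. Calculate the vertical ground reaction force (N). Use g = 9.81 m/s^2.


GRF = m * (g + a)
GRF = 92 * (9.81 + 1.96)
GRF = 92 * 11.7700
GRF = 1082.8400


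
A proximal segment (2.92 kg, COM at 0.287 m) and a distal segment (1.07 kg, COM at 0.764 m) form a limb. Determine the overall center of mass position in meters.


COM = (m1*x1 + m2*x2) / (m1 + m2)
COM = (2.92*0.287 + 1.07*0.764) / (2.92 + 1.07)
Numerator = 1.6555
Denominator = 3.9900
COM = 0.4149


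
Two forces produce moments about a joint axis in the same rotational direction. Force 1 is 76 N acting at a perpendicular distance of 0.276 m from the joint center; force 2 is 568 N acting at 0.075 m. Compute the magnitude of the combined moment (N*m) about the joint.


M = F1 * d1 + F2 * d2
M = 76 * 0.276 + 568 * 0.075
M = 20.9760 + 42.6000
M = 63.5760


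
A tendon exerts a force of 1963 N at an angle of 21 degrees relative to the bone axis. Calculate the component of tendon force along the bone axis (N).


F_eff = F_tendon * cos(theta)
theta = 21 deg = 0.3665 rad
cos(theta) = 0.9336
F_eff = 1963 * 0.9336
F_eff = 1832.6184


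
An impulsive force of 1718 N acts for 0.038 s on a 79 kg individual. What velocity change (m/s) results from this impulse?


J = F * dt = 1718 * 0.038 = 65.2840 N*s
delta_v = J / m
delta_v = 65.2840 / 79
delta_v = 0.8264


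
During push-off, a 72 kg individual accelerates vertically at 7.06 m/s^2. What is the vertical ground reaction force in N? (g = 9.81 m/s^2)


GRF = m * (g + a)
GRF = 72 * (9.81 + 7.06)
GRF = 72 * 16.8700
GRF = 1214.6400


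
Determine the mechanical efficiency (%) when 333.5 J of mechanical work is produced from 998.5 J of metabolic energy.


eta = (W_mech / E_meta) * 100
eta = (333.5 / 998.5) * 100
ratio = 0.3340
eta = 33.4001


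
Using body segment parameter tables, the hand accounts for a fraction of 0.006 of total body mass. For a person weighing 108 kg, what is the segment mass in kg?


m_segment = body_mass * fraction
m_segment = 108 * 0.006
m_segment = 0.6480


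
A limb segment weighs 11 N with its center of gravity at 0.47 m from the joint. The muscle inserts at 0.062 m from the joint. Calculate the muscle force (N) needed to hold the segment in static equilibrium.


F_muscle = W * d_load / d_muscle
F_muscle = 11 * 0.47 / 0.062
Numerator = 5.1700
F_muscle = 83.3871


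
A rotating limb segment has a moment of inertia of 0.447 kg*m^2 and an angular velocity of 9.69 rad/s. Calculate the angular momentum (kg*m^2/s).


L = I * omega
L = 0.447 * 9.69
L = 4.3314


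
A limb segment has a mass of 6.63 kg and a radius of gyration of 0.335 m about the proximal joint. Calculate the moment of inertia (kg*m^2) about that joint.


I = m * k^2
I = 6.63 * 0.335^2
k^2 = 0.1122
I = 0.7441


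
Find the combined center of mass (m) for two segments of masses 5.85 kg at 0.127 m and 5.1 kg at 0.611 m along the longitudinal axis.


COM = (m1*x1 + m2*x2) / (m1 + m2)
COM = (5.85*0.127 + 5.1*0.611) / (5.85 + 5.1)
Numerator = 3.8590
Denominator = 10.9500
COM = 0.3524


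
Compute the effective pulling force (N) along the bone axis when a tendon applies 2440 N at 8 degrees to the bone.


F_eff = F_tendon * cos(theta)
theta = 8 deg = 0.1396 rad
cos(theta) = 0.9903
F_eff = 2440 * 0.9903
F_eff = 2416.2541
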